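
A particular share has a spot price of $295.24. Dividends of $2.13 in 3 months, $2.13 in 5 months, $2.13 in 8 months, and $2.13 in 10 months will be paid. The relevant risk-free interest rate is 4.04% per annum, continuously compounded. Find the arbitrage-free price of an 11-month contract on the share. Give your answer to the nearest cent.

$297.73

PV(dividends) I = 2.13·e^(−0.0404·3/12) + 2.13·e^(−0.0404·5/12) + 2.13·e^(−0.0404·8/12) + 2.13·e^(−0.0404·10/12)
I = 2.1086 + 2.0944 + 2.0734 + 2.0595 = 8.3359
F = (S − I)·e^(rT) = (295.24 − 8.3359) · e^(0.0404·11/12)
= 286.9041 · e^0.037033 = 286.9041 × 1.037727 = $297.73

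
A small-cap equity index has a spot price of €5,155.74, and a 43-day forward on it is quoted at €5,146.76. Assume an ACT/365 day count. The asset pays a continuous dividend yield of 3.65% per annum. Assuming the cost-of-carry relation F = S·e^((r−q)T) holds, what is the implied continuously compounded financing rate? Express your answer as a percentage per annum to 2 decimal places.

From F = S·e^((r−q)T): (r − q) = ln(F/S)/T
ln(5146.76/5155.74) = ln(0.998258) = -0.001744
(r − q) = -0.001744 / (43/365) = -0.014804
r = ln(F/S)/T + q = -0.014804 + 0.0365 = 0.021696
r = 2.17%

2.17%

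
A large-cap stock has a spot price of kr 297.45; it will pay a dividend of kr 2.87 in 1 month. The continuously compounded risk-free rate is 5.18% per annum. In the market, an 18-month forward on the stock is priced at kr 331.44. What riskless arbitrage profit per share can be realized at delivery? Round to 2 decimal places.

kr 13.05 per share

PV(dividends) I = 2.87·e^(−0.0518·1/12) = 2.8576
Fair forward F* = (S − I)·e^(rT) = (297.45 − 2.8576)·e^0.077700 = 294.5924 × 1.080798 = 318.3949
Market kr 331.44 > fair 318.3949: forward overpriced → cash-and-carry (borrow at r, buy the stock and collect the dividends, short the forward).
Profit at T = |F_mkt − F*| = |331.44 − 318.3949| = kr 13.05 per share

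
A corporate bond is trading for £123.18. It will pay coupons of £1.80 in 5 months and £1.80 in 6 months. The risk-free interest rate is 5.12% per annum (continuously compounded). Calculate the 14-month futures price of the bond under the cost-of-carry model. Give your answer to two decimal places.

£127.03

PV(coupons) I = 1.80·e^(−0.0512·5/12) + 1.80·e^(−0.0512·6/12)
I = 1.7620 + 1.7545 = 3.5165
F = (S − I)·e^(rT) = (123.18 − 3.5165) · e^(0.0512·14/12)
= 119.6635 · e^0.059733 = 119.6635 × 1.061553 = £127.03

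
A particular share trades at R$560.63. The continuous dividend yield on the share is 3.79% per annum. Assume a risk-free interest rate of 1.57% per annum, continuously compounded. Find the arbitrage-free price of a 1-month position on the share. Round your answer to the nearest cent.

R$559.59

F = S·e^((r − q)T) = 560.63 · e^((0.0157 − 0.0379) × 1/12)
= 560.63 · e^-0.001850 = 560.63 × 0.998152
F = R$559.59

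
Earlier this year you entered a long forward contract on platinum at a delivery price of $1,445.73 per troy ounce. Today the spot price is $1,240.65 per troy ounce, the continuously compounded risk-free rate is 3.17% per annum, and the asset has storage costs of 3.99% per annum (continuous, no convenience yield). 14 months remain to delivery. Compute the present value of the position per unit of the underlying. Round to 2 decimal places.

Current fair forward for the remaining 14 months: F = S·e^((r + u)·T), (r + u) = 0.0317 + 0.0399 = 0.0716
F = 1240.65 · e^(0.0716 × 14/12) = 1240.65 × 1.08712145 = 1348.7372
Value of long forward = (F − K)·e^(−rT) = (1348.7372 − 1445.73) · e^(−0.0317·14/12)
= -96.9928 × 0.96369220 = -93.47

-$93.47 per troy ounce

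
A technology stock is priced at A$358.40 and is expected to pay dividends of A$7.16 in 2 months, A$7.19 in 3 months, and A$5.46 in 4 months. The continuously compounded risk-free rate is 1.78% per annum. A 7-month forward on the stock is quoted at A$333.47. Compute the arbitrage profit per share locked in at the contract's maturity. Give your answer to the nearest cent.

PV(dividends) I = 7.16·e^(−0.0178·2/12) + 7.19·e^(−0.0178·3/12) + 5.46·e^(−0.0178·4/12) = 19.7246
Fair forward F* = (S − I)·e^(rT) = (358.40 − 19.7246)·e^0.010383 = 338.6754 × 1.010437 = 342.2102
Market A$333.47 < fair 342.2102: forward underpriced → reverse cash-and-carry (short the stock, invest proceeds at r, pay the dividends, go long the forward).
Profit at T = |F_mkt − F*| = |333.47 − 342.2102| = A$8.74 per share

A$8.74 per share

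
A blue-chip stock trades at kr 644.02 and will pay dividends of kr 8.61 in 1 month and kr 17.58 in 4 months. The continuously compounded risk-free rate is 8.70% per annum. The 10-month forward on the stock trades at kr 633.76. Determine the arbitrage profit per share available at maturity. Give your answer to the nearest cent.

kr 31.13 per share

PV(dividends) I = 8.61·e^(−0.0870·1/12) + 17.58·e^(−0.0870·4/12) = 25.6253
Fair forward F* = (S − I)·e^(rT) = (644.02 − 25.6253)·e^0.072500 = 618.3947 × 1.075193 = 664.8937
Market kr 633.76 < fair 664.8937: forward underpriced → reverse cash-and-carry (short the stock, invest proceeds at r, pay the dividends, go long the forward).
Profit at T = |F_mkt − F*| = |633.76 − 664.8937| = kr 31.13 per share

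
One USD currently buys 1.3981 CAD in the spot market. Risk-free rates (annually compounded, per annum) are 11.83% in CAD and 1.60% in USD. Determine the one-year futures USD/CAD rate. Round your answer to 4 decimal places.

By covered interest parity, F = S · (1+r_CAD)^T / (1+r_USD)^T
= 1.3981 × 1.118300 / 1.016000 = 1.3981 × 1.100689
F = 1.5389 CAD per USD

1.5389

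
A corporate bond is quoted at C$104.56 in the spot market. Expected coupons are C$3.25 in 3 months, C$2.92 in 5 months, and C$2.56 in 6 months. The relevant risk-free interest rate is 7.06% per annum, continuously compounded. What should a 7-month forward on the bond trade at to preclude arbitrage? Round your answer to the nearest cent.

PV(coupons) I = 3.25·e^(−0.0706·3/12) + 2.92·e^(−0.0706·5/12) + 2.56·e^(−0.0706·6/12)
I = 3.1931 + 2.8354 + 2.4712 = 8.4997
F = (S − I)·e^(rT) = (104.56 − 8.4997) · e^(0.0706·7/12)
= 96.0603 · e^0.041183 = 96.0603 × 1.042043 = C$100.10

C$100.10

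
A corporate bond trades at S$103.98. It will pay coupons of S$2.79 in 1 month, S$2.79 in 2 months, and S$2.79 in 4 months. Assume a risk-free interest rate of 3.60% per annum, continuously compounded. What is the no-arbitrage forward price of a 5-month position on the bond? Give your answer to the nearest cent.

PV(coupons) I = 2.79·e^(−0.0360·1/12) + 2.79·e^(−0.0360·2/12) + 2.79·e^(−0.0360·4/12)
I = 2.7816 + 2.7733 + 2.7567 = 8.3116
F = (S − I)·e^(rT) = (103.98 − 8.3116) · e^(0.0360·5/12)
= 95.6684 · e^0.015000 = 95.6684 × 1.015113 = S$97.11

S$97.11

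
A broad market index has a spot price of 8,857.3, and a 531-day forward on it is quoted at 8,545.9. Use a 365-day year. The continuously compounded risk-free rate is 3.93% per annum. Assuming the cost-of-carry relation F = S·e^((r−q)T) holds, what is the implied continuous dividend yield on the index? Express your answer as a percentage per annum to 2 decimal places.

From F = S·e^((r−q)T): (r − q) = ln(F/S)/T
ln(8545.9/8857.3) = ln(0.964843) = -0.035790
(r − q) = -0.035790 / (531/365) = -0.024601
q = r − ln(F/S)/T = 0.0393 + 0.024601 = 0.063901
q = 6.39%

6.39%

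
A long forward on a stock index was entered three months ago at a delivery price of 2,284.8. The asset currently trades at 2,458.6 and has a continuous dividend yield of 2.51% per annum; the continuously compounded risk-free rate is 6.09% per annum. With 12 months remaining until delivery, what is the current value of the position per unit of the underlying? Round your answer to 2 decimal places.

Current fair forward for the remaining 12 months: F = S·e^((r − q)·T), (r − q) = 0.0609 − 0.0251 = 0.0358
F = 2458.6 · e^(0.0358 × 12/12) = 2458.6 × 1.03644854 = 2548.2124
Value of long forward = (F − K)·e^(−rT) = (2548.2124 − 2284.8) · e^(−0.0609·12/12)
= 263.4124 × 0.94091733 = 247.85

247.85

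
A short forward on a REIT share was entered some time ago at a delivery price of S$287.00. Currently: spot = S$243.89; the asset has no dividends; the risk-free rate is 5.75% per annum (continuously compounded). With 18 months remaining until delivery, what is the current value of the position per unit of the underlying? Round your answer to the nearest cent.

Current fair forward for the remaining 18 months: F = S·e^(r·T), r = 0.0575
F = 243.89 · e^(0.0575 × 18/12) = 243.89 × 1.090079 = 265.8594
Value of long forward = (F − K)·e^(−rT) = (265.8594 − 287.00) · e^(−0.0575·18/12)
= -21.1406 × 0.917365 = -19.39
Short position value = −(long value) = S$19.39

S$19.39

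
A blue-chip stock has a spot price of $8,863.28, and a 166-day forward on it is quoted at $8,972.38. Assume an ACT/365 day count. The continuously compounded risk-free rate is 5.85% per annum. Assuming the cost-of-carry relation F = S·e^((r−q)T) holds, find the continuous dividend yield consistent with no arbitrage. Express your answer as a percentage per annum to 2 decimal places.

From F = S·e^((r−q)T): (r − q) = ln(F/S)/T
ln(8972.38/8863.28) = ln(1.012309) = 0.012234
(r − q) = 0.012234 / (166/365) = 0.026900
q = r − ln(F/S)/T = 0.0585 − 0.026900 = 0.031600
q = 3.16%

3.16%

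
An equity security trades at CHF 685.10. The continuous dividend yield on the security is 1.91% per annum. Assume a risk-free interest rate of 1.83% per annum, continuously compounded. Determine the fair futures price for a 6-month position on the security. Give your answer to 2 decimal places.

F = S·e^((r − q)T) = 685.10 · e^((0.0183 − 0.0191) × 6/12)
= 685.10 · e^-0.000400 = 685.10 × 0.999600
F = CHF 684.83

CHF 684.83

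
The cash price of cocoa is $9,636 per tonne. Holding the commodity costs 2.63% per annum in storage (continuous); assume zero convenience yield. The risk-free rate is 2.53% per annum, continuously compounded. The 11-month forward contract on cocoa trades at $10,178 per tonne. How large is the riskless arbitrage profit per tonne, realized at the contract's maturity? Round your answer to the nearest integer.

$75 per tonne

Fair forward: F* = S·e^(carry·T), with carry = (r + u) = 0.0253 + 0.0263 = 0.0516
F* = 9636 · e^(0.0516 × 11/12) = 9636 · e^0.047300 = 9636 × 1.048436 = $10102.7293
Market $10178 > fair $10102.7293: forward overpriced → cash-and-carry (buy spot, short the forward).
At maturity, profit = |F_mkt − F*| = |10178 − 10102.7293| = $75 per tonne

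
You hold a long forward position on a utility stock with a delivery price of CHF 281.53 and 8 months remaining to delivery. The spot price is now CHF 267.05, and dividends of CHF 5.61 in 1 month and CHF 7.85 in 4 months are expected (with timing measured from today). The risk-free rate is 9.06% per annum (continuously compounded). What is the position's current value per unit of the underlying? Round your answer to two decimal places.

PV(remaining dividends) I = 5.61·e^(−0.0906·1/12) + 7.85·e^(−0.0906·4/12) = 13.1843
Current forward F = (S − I)·e^(rT) = (267.05 − 13.1843)·e^(0.0906·8/12) = 253.8657 × 1.062261 = 269.6716
Value (long) = (F − K)·e^(−rT) = (269.6716 − 281.53) × 0.941388 = -11.1634
Value = -CHF 11.16

-CHF 11.16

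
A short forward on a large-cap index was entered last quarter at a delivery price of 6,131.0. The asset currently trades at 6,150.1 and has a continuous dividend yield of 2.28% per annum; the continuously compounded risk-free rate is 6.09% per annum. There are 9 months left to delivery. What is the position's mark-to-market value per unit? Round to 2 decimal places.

-188.56

Current fair forward for the remaining 9 months: F = S·e^((r − q)·T), (r − q) = 0.0609 − 0.0228 = 0.0381
F = 6150.1 · e^(0.0381 × 9/12) = 6150.1 × 1.02898718 = 6328.3741
Value of long forward = (F − K)·e^(−rT) = (6328.3741 − 6131.0) · e^(−0.0609·9/12)
= 197.3741 × 0.95535240 = 188.56
Short position value = −(long value) = -188.56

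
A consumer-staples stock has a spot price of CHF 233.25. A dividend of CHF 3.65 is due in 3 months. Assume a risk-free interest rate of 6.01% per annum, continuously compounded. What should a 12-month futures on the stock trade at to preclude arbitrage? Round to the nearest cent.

CHF 243.88

PV(dividends) I = 3.65·e^(−0.0601·3/12)
I = 3.5956
F = (S − I)·e^(rT) = (233.25 − 3.5956) · e^(0.0601·12/12)
= 229.6544 · e^0.060100 = 229.6544 × 1.061943 = CHF 243.88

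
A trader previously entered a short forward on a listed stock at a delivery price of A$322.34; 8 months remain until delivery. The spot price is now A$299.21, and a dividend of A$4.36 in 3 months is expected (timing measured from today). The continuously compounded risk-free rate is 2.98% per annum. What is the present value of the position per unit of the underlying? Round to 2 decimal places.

A$21.12

PV(remaining dividends) I = 4.36·e^(−0.0298·3/12) = 4.3276
Current forward F = (S − I)·e^(rT) = (299.21 − 4.3276)·e^(0.0298·8/12) = 294.8824 × 1.020065 = 300.7992
Value (long) = (F − K)·e^(−rT) = (300.7992 − 322.34) × 0.980329 = -21.1171
Short position value = −(long value) = A$21.12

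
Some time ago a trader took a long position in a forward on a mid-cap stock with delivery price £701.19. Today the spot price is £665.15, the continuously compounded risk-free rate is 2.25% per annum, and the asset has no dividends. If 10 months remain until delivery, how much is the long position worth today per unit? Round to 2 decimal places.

-£23.02

Current fair forward for the remaining 10 months: F = S·e^(r·T), r = 0.0225
F = 665.15 · e^(0.0225 × 10/12) = 665.15 × 1.018927 = 677.7393
Value of long forward = (F − K)·e^(−rT) = (677.7393 − 701.19) · e^(−0.0225·10/12)
= -23.4507 × 0.981425 = -23.02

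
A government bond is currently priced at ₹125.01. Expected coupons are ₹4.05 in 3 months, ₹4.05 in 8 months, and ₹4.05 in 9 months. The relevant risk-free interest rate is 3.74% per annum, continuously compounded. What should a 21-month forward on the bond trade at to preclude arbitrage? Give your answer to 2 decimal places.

₹120.76

PV(coupons) I = 4.05·e^(−0.0374·3/12) + 4.05·e^(−0.0374·8/12) + 4.05·e^(−0.0374·9/12)
I = 4.0123 + 3.9503 + 3.9380 = 11.9006
F = (S − I)·e^(rT) = (125.01 − 11.9006) · e^(0.0374·21/12)
= 113.1094 · e^0.065450 = 113.1094 × 1.067639 = ₹120.76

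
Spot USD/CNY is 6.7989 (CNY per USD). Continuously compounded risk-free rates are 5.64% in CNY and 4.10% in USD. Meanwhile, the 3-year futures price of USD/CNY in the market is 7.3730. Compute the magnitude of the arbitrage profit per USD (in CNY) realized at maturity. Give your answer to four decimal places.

Fair futures: F* = S·e^(carry·T), with carry = (r_CNY − r_USD) = 0.0564 − 0.0410 = 0.0154
F* = 6.7989 · e^(0.0154 × 3) = 6.7989 · e^0.046200 = 6.7989 × 1.047284 = 7.1204
Market 7.3730 > fair 7.1204: forward overpriced → cash-and-carry (buy spot, short the forward).
At maturity, profit = |F_mkt − F*| = |7.3730 − 7.1204| = 0.2526 per USD (in CNY)

0.2526 per USD (in CNY)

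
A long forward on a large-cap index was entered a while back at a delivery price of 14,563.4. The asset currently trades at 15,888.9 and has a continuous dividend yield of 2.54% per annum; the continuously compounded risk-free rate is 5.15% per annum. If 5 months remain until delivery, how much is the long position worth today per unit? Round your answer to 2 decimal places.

1467.41

Current fair forward for the remaining 5 months: F = S·e^((r − q)·T), (r − q) = 0.0515 − 0.0254 = 0.0261
F = 15888.9 · e^(0.0261 × 5/12) = 15888.9 × 1.01093435 = 16062.6348
Value of long forward = (F − K)·e^(−rT) = (16062.6348 − 14563.4) · e^(−0.0515·5/12)
= 1499.2348 × 0.97877026 = 1467.41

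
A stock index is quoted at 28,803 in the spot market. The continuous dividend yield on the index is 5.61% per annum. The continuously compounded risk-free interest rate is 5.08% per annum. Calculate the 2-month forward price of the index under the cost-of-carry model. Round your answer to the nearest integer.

28,778

F = S·e^((r − q)T) = 28803 · e^((0.0508 − 0.0561) × 2/12)
= 28803 · e^-0.000883 = 28803 × 0.999117
F = 28,778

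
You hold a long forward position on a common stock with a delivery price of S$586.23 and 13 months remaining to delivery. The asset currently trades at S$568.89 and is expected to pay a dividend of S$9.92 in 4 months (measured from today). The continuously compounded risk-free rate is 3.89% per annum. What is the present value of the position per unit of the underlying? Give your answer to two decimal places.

PV(remaining dividends) I = 9.92·e^(−0.0389·4/12) = 9.7922
Current forward F = (S − I)·e^(rT) = (568.89 − 9.7922)·e^(0.0389·13/12) = 559.0978 × 1.043042 = 583.1625
Value (long) = (F − K)·e^(−rT) = (583.1625 − 586.23) × 0.958734 = -2.9409
Value = -S$2.94

-S$2.94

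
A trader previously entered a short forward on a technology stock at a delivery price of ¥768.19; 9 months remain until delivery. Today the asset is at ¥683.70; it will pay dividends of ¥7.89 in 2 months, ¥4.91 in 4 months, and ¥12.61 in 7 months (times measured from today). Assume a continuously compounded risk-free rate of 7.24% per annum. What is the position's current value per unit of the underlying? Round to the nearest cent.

¥68.57

PV(remaining dividends) I = 7.89·e^(−0.0724·2/12) + 4.91·e^(−0.0724·4/12) + 12.61·e^(−0.0724·7/12) = 24.6768
Current forward F = (S − I)·e^(rT) = (683.70 − 24.6768)·e^(0.0724·9/12) = 659.0232 × 1.055801 = 695.7974
Value (long) = (F − K)·e^(−rT) = (695.7974 − 768.19) × 0.947148 = -68.5665
Short position value = −(long value) = ¥68.57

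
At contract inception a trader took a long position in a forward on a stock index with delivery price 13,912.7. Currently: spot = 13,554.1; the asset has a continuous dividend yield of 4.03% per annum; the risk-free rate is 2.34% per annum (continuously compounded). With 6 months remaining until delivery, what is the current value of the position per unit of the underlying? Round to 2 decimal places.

Current fair forward for the remaining 6 months: F = S·e^((r − q)·T), (r − q) = 0.0234 − 0.0403 = -0.0169
F = 13554.1 · e^(-0.0169 × 6/12) = 13554.1 × 0.99158560 = 13440.0504
Value of long forward = (F − K)·e^(−rT) = (13440.0504 − 13912.7) · e^(−0.0234·6/12)
= -472.6496 × 0.98836818 = -467.15

-467.15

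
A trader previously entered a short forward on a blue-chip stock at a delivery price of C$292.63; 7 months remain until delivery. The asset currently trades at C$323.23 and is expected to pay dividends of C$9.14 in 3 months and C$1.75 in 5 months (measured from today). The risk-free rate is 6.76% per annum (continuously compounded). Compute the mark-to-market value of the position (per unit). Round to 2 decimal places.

PV(remaining dividends) I = 9.14·e^(−0.0676·3/12) + 1.75·e^(−0.0676·5/12) = 10.6882
Current forward F = (S − I)·e^(rT) = (323.23 − 10.6882)·e^(0.0676·7/12) = 312.5418 × 1.040221 = 325.1125
Value (long) = (F − K)·e^(−rT) = (325.1125 − 292.63) × 0.961334 = 31.2265
Short position value = −(long value) = -C$31.23

-C$31.23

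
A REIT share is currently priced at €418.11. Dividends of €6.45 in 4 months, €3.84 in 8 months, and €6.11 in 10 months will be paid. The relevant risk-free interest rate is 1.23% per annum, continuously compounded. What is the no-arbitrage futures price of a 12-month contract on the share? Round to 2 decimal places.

€406.80

PV(dividends) I = 6.45·e^(−0.0123·4/12) + 3.84·e^(−0.0123·8/12) + 6.11·e^(−0.0123·10/12)
I = 6.4236 + 3.8086 + 6.0477 = 16.2799
F = (S − I)·e^(rT) = (418.11 − 16.2799) · e^(0.0123·12/12)
= 401.8301 · e^0.012300 = 401.8301 × 1.012376 = €406.80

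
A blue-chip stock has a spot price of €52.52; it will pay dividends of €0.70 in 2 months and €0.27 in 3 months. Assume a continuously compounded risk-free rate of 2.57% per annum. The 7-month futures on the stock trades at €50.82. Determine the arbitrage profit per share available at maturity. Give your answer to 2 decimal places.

PV(dividends) I = 0.70·e^(−0.0257·2/12) + 0.27·e^(−0.0257·3/12) = 0.9653
Fair futures F* = (S − I)·e^(rT) = (52.52 − 0.9653)·e^0.014992 = 51.5547 × 1.015105 = 52.3334
Market €50.82 < fair 52.3334: forward underpriced → reverse cash-and-carry (short the stock, invest proceeds at r, pay the dividends, go long the forward).
Profit at T = |F_mkt − F*| = |50.82 − 52.3334| = €1.51 per share

€1.51 per share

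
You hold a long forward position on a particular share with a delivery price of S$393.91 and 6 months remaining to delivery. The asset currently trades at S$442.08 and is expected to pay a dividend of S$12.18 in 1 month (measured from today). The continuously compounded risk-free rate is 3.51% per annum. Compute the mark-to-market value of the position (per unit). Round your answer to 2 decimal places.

PV(remaining dividends) I = 12.18·e^(−0.0351·1/12) = 12.1444
Current forward F = (S − I)·e^(rT) = (442.08 − 12.1444)·e^(0.0351·6/12) = 429.9356 × 1.017705 = 437.5476
Value (long) = (F − K)·e^(−rT) = (437.5476 − 393.91) × 0.982603 = 42.8784
Value = S$42.88

S$42.88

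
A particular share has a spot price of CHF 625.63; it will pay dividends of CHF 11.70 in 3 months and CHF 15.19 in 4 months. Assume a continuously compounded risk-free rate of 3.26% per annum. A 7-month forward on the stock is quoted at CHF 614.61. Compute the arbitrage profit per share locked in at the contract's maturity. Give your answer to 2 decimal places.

PV(dividends) I = 11.70·e^(−0.0326·3/12) + 15.19·e^(−0.0326·4/12) = 26.6309
Fair forward F* = (S − I)·e^(rT) = (625.63 − 26.6309)·e^0.019017 = 598.9991 × 1.019199 = 610.4993
Market CHF 614.61 > fair 610.4993: forward overpriced → cash-and-carry (borrow at r, buy the stock and collect the dividends, short the forward).
Profit at T = |F_mkt − F*| = |614.61 − 610.4993| = CHF 4.11 per share

CHF 4.11 per share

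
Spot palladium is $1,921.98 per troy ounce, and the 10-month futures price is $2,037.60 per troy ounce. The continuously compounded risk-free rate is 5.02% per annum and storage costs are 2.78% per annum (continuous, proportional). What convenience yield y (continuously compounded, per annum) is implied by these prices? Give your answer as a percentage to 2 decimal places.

0.79%

F = S·e^((r+u−y)T) ⇒ (r+u−y) = ln(F/S)/T
ln(2037.60/1921.98) = 0.058417; /T ⇒ 0.070100
y = r + u − ln(F/S)/T = 0.0502 + 0.0278 − 0.070100 = 0.007900
y = 0.79%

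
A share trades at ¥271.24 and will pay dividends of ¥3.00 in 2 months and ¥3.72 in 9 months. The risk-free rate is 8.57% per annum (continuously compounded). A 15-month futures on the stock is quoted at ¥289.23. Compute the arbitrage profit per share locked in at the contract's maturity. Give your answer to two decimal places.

¥5.51 per share

PV(dividends) I = 3.00·e^(−0.0857·2/12) + 3.72·e^(−0.0857·9/12) = 6.4459
Fair futures F* = (S − I)·e^(rT) = (271.24 − 6.4459)·e^0.107125 = 264.7941 × 1.113073 = 294.7352
Market ¥289.23 < fair 294.7352: forward underpriced → reverse cash-and-carry (short the stock, invest proceeds at r, pay the dividends, go long the forward).
Profit at T = |F_mkt − F*| = |289.23 − 294.7352| = ¥5.51 per share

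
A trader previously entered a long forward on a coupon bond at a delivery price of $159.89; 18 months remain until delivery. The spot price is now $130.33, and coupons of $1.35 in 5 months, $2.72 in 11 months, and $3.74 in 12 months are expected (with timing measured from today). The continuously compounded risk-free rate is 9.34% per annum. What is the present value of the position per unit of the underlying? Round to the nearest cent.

PV(remaining coupons) I = 1.35·e^(−0.0934·5/12) + 2.72·e^(−0.0934·11/12) + 3.74·e^(−0.0934·12/12) = 7.2018
Current forward F = (S − I)·e^(rT) = (130.33 − 7.2018)·e^(0.0934·18/12) = 123.1282 × 1.150389 = 141.6453
Value (long) = (F − K)·e^(−rT) = (141.6453 − 159.89) × 0.869271 = -15.8596
Value = -$15.86

-$15.86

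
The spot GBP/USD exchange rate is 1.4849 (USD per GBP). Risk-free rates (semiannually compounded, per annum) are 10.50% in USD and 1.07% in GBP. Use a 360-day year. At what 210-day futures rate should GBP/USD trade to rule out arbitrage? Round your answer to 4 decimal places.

1.5665

By covered interest parity, F = S · (1+r_USD/2)^(2T) / (1+r_GBP/2)^(2T)
= 1.4849 × 1.061514 / 1.006244 = 1.4849 × 1.054927
F = 1.5665 USD per GBP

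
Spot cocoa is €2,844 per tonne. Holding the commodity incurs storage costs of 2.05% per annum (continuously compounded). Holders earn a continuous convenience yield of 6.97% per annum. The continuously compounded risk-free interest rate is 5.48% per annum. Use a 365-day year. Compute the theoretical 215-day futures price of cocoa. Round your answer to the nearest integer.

Net carry = r + u − y = 0.0548 + 0.0205 − 0.0697 = 0.0056
F = S·e^((r+u−y)T) = 2844 · e^(0.0056 × 215/365) = 2844 · e^0.003299
= 2844 × 1.003304 = €2,853 per tonne

€2,853 per tonne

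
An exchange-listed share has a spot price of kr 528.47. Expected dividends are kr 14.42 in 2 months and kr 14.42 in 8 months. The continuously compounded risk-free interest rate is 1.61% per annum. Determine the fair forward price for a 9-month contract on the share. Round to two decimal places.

kr 505.89

PV(dividends) I = 14.42·e^(−0.0161·2/12) + 14.42·e^(−0.0161·8/12)
I = 14.3814 + 14.2661 = 28.6475
F = (S − I)·e^(rT) = (528.47 − 28.6475) · e^(0.0161·9/12)
= 499.8225 · e^0.012075 = 499.8225 × 1.012148 = kr 505.89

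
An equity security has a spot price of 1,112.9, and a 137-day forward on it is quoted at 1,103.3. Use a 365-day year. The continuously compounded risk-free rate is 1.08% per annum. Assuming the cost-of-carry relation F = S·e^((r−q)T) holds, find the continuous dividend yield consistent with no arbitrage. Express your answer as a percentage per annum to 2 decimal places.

From F = S·e^((r−q)T): (r − q) = ln(F/S)/T
ln(1103.3/1112.9) = ln(0.991374) = -0.008663
(r − q) = -0.008663 / (137/365) = -0.023080
q = r − ln(F/S)/T = 0.0108 + 0.023080 = 0.033880
q = 3.39%

3.39%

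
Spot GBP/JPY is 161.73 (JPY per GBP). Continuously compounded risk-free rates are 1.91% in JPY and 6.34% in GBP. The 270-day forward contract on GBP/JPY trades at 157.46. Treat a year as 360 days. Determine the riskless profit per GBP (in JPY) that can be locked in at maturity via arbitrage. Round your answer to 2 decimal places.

Fair forward: F* = S·e^(carry·T), with carry = (r_JPY − r_GBP) = 0.0191 − 0.0634 = -0.0443
F* = 161.73 · e^(-0.0443 × 270/360) = 161.73 · e^-0.033225 = 161.73 × 0.967321 = 156.4448
Market 157.46 > fair 156.4448: forward overpriced → cash-and-carry (buy spot, short the forward).
At maturity, profit = |F_mkt − F*| = |157.46 − 156.4448| = 1.02 per GBP (in JPY)

1.02 per GBP (in JPY)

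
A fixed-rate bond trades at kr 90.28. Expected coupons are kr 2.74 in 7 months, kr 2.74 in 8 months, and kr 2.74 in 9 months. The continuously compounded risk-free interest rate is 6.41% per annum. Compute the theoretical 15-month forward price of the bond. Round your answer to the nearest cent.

kr 89.28

PV(coupons) I = 2.74·e^(−0.0641·7/12) + 2.74·e^(−0.0641·8/12) + 2.74·e^(−0.0641·9/12)
I = 2.6394 + 2.6254 + 2.6114 = 7.8762
F = (S − I)·e^(rT) = (90.28 − 7.8762) · e^(0.0641·15/12)
= 82.4038 · e^0.080125 = 82.4038 × 1.083422 = kr 89.28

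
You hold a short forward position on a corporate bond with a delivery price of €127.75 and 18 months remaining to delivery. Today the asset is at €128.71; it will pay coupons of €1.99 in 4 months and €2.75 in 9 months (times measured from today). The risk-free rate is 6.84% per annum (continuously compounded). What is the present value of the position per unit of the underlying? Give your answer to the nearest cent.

PV(remaining coupons) I = 1.99·e^(−0.0684·4/12) + 2.75·e^(−0.0684·9/12) = 4.5576
Current forward F = (S − I)·e^(rT) = (128.71 − 4.5576)·e^(0.0684·18/12) = 124.1524 × 1.108048 = 137.5668
Value (long) = (F − K)·e^(−rT) = (137.5668 − 127.75) × 0.902488 = 8.8595
Short position value = −(long value) = -€8.86

-€8.86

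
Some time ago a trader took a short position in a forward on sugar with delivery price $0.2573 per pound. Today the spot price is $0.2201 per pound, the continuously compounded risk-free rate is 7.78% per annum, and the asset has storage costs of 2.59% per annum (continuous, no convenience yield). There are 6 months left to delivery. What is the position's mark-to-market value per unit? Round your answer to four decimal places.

$0.0245 per pound

Current fair forward for the remaining 6 months: F = S·e^((r + u)·T), (r + u) = 0.0778 + 0.0259 = 0.1037
F = 0.2201 · e^(0.1037 × 6/12) = 0.2201 × 1.053218 = 0.2318
Value of long forward = (F − K)·e^(−rT) = (0.2318 − 0.2573) · e^(−0.0778·6/12)
= -0.0255 × 0.961847 = -0.0245
Short position value = −(long value) = $0.0245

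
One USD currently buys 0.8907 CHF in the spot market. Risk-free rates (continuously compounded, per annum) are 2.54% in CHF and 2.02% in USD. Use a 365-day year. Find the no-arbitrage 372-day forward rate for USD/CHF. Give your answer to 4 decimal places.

0.8954

F = S·e^((r_CHF − r_USD)T) = 0.8907 · e^((0.0254 − 0.0202) × 372/365)
= 0.8907 · e^0.005300 = 0.8907 × 1.005314
F = 0.8954 CHF per USD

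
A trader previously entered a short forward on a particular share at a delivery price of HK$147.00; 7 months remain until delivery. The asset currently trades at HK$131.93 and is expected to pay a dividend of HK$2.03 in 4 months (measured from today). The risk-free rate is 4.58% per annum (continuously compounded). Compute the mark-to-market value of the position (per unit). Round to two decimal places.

HK$13.19

PV(remaining dividends) I = 2.03·e^(−0.0458·4/12) = 1.9992
Current forward F = (S − I)·e^(rT) = (131.93 − 1.9992)·e^(0.0458·7/12) = 129.9308 × 1.027077 = 133.4489
Value (long) = (F − K)·e^(−rT) = (133.4489 − 147.00) × 0.973637 = -13.1939
Short position value = −(long value) = HK$13.19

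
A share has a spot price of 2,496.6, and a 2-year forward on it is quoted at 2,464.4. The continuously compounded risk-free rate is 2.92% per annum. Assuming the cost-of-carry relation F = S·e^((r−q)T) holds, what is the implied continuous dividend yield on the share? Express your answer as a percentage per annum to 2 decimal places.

From F = S·e^((r−q)T): (r − q) = ln(F/S)/T
ln(2464.4/2496.6) = ln(0.987102) = -0.012982
(r − q) = -0.012982 / (2) = -0.006491
q = r − ln(F/S)/T = 0.0292 + 0.006491 = 0.035691
q = 3.57%

3.57%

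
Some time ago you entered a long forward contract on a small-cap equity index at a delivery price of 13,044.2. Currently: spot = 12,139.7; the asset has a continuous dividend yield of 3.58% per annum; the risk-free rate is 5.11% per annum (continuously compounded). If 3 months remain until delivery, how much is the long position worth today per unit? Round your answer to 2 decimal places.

-847.09

Current fair forward for the remaining 3 months: F = S·e^((r − q)·T), (r − q) = 0.0511 − 0.0358 = 0.0153
F = 12139.7 · e^(0.0153 × 3/12) = 12139.7 × 1.00383232 = 12186.2232
Value of long forward = (F − K)·e^(−rT) = (12186.2232 − 13044.2) · e^(−0.0511·3/12)
= -857.9768 × 0.98730625 = -847.09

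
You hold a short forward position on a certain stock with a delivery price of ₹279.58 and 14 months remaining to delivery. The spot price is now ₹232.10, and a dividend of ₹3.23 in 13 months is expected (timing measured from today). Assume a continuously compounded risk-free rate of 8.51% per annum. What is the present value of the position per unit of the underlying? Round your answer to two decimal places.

₹24.00

PV(remaining dividends) I = 3.23·e^(−0.0851·13/12) = 2.9455
Current forward F = (S − I)·e^(rT) = (232.10 − 2.9455)·e^(0.0851·14/12) = 229.1545 × 1.104379 = 253.0734
Value (long) = (F − K)·e^(−rT) = (253.0734 − 279.58) × 0.905486 = -24.0014
Short position value = −(long value) = ₹24.00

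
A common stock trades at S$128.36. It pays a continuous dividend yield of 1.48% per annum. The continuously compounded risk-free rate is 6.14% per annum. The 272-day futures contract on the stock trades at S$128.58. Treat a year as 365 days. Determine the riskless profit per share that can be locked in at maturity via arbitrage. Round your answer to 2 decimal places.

S$4.32 per share

Fair futures: F* = S·e^(carry·T), with carry = (r − q) = 0.0614 − 0.0148 = 0.0466
F* = 128.36 · e^(0.0466 × 272/365) = 128.36 · e^0.034727 = 128.36 × 1.035337 = S$132.8959
Market S$128.58 < fair S$132.8959: forward underpriced → reverse cash-and-carry (short spot, go long the forward).
At maturity, profit = |F_mkt − F*| = |128.58 − 132.8959| = S$4.32 per share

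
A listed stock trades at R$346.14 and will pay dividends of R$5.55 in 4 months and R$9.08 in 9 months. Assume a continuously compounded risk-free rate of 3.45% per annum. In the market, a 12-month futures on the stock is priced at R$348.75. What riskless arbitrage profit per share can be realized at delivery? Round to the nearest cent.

PV(dividends) I = 5.55·e^(−0.0345·4/12) + 9.08·e^(−0.0345·9/12) = 14.3346
Fair futures F* = (S − I)·e^(rT) = (346.14 − 14.3346)·e^0.034500 = 331.8054 × 1.035102 = 343.4524
Market R$348.75 > fair 343.4524: forward overpriced → cash-and-carry (borrow at r, buy the stock and collect the dividends, short the forward).
Profit at T = |F_mkt − F*| = |348.75 − 343.4524| = R$5.30 per share

R$5.30 per share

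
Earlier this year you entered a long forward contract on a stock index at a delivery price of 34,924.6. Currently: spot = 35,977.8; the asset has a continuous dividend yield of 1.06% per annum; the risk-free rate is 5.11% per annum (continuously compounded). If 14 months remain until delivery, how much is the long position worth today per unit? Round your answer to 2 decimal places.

Current fair forward for the remaining 14 months: F = S·e^((r − q)·T), (r − q) = 0.0511 − 0.0106 = 0.0405
F = 35977.8 · e^(0.0405 × 14/12) = 35977.8 × 1.04838407 = 37718.5524
Value of long forward = (F − K)·e^(−rT) = (37718.5524 − 34924.6) · e^(−0.0511·14/12)
= 2793.9524 × 0.94212561 = 2632.25

2632.25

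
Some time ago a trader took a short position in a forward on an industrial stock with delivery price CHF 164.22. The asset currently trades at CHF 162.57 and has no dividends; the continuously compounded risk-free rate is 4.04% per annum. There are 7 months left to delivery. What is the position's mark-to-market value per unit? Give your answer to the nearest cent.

-CHF 2.17

Current fair forward for the remaining 7 months: F = S·e^(r·T), r = 0.0404
F = 162.57 · e^(0.0404 × 7/12) = 162.57 × 1.023847 = 166.4468
Value of long forward = (F − K)·e^(−rT) = (166.4468 − 164.22) · e^(−0.0404·7/12)
= 2.2268 × 0.976709 = 2.17
Short position value = −(long value) = -CHF 2.17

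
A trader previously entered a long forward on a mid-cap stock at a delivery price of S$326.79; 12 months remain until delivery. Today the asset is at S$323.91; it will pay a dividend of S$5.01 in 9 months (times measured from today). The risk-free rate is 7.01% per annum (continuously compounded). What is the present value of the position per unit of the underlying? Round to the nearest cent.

S$14.49

PV(remaining dividends) I = 5.01·e^(−0.0701·9/12) = 4.7534
Current forward F = (S − I)·e^(rT) = (323.91 − 4.7534)·e^(0.0701·12/12) = 319.1566 × 1.072615 = 342.3322
Value (long) = (F − K)·e^(−rT) = (342.3322 − 326.79) × 0.932301 = 14.4900
Value = S$14.49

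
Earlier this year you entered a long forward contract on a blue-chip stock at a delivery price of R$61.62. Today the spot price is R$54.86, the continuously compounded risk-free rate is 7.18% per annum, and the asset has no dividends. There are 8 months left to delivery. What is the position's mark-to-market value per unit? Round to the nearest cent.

-R$3.88

Current fair forward for the remaining 8 months: F = S·e^(r·T), r = 0.0718
F = 54.86 · e^(0.0718 × 8/12) = 54.86 × 1.049031 = 57.5498
Value of long forward = (F − K)·e^(−rT) = (57.5498 − 61.62) · e^(−0.0718·8/12)
= -4.0702 × 0.953261 = -3.88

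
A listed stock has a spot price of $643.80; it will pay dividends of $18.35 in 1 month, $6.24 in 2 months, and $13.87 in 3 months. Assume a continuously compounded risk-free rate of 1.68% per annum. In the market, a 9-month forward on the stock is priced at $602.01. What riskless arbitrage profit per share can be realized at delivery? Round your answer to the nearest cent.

PV(dividends) I = 18.35·e^(−0.0168·1/12) + 6.24·e^(−0.0168·2/12) + 13.87·e^(−0.0168·3/12) = 38.3587
Fair forward F* = (S − I)·e^(rT) = (643.80 − 38.3587)·e^0.012600 = 605.4413 × 1.012680 = 613.1183
Market $602.01 < fair 613.1183: forward underpriced → reverse cash-and-carry (short the stock, invest proceeds at r, pay the dividends, go long the forward).
Profit at T = |F_mkt − F*| = |602.01 − 613.1183| = $11.11 per share

$11.11 per share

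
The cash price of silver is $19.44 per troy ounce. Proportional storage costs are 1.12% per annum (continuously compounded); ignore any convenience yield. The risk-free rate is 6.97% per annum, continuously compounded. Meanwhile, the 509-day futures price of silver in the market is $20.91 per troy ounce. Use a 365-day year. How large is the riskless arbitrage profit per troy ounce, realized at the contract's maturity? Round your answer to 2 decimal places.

$0.85 per troy ounce

Fair futures: F* = S·e^(carry·T), with carry = (r + u) = 0.0697 + 0.0112 = 0.0809
F* = 19.44 · e^(0.0809 × 509/365) = 19.44 · e^0.112817 = 19.44 × 1.119427 = $21.7617
Market $20.91 < fair $21.7617: forward underpriced → reverse cash-and-carry (short spot, go long the forward).
At maturity, profit = |F_mkt − F*| = |20.91 − 21.7617| = $0.85 per troy ounce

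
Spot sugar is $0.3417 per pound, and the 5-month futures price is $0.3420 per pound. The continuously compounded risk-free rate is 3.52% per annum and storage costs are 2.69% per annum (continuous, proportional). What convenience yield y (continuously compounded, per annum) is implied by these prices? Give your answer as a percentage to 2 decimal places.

F = S·e^((r+u−y)T) ⇒ (r+u−y) = ln(F/S)/T
ln(0.3420/0.3417) = 0.000878; /T ⇒ 0.002107
y = r + u − ln(F/S)/T = 0.0352 + 0.0269 − 0.002107 = 0.059993
y = 6.00%

6.00%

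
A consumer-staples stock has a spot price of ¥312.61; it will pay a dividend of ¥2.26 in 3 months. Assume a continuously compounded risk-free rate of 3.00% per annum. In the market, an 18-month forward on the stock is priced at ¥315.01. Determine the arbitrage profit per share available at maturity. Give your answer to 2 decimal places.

PV(dividends) I = 2.26·e^(−0.0300·3/12) = 2.2431
Fair forward F* = (S − I)·e^(rT) = (312.61 − 2.2431)·e^0.045000 = 310.3669 × 1.046028 = 324.6525
Market ¥315.01 < fair 324.6525: forward underpriced → reverse cash-and-carry (short the stock, invest proceeds at r, pay the dividends, go long the forward).
Profit at T = |F_mkt − F*| = |315.01 − 324.6525| = ¥9.64 per share

¥9.64 per share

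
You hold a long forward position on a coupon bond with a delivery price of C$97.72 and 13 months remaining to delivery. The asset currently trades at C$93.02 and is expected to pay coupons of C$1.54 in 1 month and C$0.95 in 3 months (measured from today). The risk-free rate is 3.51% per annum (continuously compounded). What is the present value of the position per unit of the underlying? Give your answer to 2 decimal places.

PV(remaining coupons) I = 1.54·e^(−0.0351·1/12) + 0.95·e^(−0.0351·3/12) = 2.4772
Current forward F = (S − I)·e^(rT) = (93.02 − 2.4772)·e^(0.0351·13/12) = 90.5428 × 1.038757 = 94.0520
Value (long) = (F − K)·e^(−rT) = (94.0520 − 97.72) × 0.962689 = -3.5311
Value = -C$3.53

-C$3.53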